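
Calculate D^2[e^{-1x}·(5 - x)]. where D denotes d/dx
\left(7 - x\right) e^{- x}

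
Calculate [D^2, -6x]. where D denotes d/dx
-12D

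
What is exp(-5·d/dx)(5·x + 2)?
5 x - 23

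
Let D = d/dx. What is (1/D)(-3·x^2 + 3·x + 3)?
- x^{3} + \frac{3 x^{2}}{2} + 3 x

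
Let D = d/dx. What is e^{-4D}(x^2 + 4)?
x^{2} - 8 x + 20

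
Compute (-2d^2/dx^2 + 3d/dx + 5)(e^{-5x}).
- 60 e^{- 5 x}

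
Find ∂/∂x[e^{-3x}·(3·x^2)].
3 x \left(2 - 3 x\right) e^{- 3 x}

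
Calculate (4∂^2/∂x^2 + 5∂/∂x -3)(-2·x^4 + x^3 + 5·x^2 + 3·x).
6 x^{4} - 43 x^{3} - 96 x^{2} + 65 x + 55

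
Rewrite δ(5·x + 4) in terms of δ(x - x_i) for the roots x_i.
\frac{\delta(x + 4/5)}{5}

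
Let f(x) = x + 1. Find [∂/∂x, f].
1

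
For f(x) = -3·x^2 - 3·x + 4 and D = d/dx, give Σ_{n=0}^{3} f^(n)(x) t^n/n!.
- 3 t^{2} - 3 t \left(2 x + 1\right) - 3 x^{2} - 3 x + 4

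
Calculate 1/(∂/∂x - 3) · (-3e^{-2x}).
\frac{3 e^{- 2 x}}{5}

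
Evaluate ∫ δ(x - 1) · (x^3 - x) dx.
0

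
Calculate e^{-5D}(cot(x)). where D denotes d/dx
\cot{\left(x - 5 \right)}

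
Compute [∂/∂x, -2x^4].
- 8 x^{3}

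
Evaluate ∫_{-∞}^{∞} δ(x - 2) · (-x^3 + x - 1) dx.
-7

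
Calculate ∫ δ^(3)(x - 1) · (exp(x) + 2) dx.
- e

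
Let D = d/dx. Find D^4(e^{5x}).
625 e^{5 x}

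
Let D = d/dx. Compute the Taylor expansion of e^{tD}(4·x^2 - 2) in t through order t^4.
4 t^{2} + 8 t x + 4 x^{2} - 2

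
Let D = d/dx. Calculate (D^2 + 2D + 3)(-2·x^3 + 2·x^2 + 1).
- 6 x^{3} - 6 x^{2} - 4 x + 7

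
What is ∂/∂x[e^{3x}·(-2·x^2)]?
2 x \left(- 3 x - 2\right) e^{3 x}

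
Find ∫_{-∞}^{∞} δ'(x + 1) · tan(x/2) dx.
- \frac{1}{2} - \frac{\tan^{2}{\left(\frac{1}{2} \right)}}{2}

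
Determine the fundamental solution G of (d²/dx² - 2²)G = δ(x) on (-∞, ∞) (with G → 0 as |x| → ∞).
-\frac{e^{-2|x|}}{4}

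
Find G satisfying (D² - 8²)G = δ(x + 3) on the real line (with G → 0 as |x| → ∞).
-\frac{e^{-8|x + 3|}}{16}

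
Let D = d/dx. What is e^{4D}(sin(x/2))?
\sin{\left(\frac{x}{2} + 2 \right)}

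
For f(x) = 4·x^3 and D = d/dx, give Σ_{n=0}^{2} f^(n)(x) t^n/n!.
4 x \left(3 t^{2} + 3 t x + x^{2}\right)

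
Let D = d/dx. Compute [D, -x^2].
- 2 x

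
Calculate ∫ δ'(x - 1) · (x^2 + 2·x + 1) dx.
-4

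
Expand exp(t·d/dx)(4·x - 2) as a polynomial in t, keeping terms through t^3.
4 t + 4 x - 2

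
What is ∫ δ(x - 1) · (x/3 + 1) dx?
\frac{4}{3}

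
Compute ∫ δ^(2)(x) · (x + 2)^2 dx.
2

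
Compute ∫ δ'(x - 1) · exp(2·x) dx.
- 2 e^{2}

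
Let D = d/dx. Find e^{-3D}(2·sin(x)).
2 \sin{\left(x - 3 \right)}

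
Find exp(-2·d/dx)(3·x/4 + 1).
\frac{3 x}{4} - \frac{1}{2}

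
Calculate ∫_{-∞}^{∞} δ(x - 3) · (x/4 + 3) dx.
\frac{15}{4}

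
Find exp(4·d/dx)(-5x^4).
- 5 x^{4} - 80 x^{3} - 480 x^{2} - 1280 x - 1280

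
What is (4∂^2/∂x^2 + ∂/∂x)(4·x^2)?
8 x + 32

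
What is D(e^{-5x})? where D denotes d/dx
- 5 e^{- 5 x}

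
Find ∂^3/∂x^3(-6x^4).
- 144 x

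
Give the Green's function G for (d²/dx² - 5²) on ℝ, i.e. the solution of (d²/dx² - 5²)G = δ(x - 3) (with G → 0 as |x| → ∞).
-\frac{e^{-5|x - 3|}}{10}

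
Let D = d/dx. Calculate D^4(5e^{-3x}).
405 e^{- 3 x}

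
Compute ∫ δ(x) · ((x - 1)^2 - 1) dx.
0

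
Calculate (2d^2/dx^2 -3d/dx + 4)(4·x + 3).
16 x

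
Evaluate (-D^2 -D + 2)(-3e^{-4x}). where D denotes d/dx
30 e^{- 4 x}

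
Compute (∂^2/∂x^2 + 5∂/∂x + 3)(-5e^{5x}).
- 265 e^{5 x}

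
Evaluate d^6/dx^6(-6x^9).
- 362880 x^{3}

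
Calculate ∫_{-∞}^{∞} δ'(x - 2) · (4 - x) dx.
1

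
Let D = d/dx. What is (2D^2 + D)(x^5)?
5 x^{3} \left(x + 8\right)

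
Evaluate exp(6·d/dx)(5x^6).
5 x^{6} + 180 x^{5} + 2700 x^{4} + 21600 x^{3} + 97200 x^{2} + 233280 x + 233280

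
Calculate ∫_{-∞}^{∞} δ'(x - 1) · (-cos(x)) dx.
- \sin{\left(1 \right)}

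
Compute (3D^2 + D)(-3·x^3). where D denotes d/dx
9 x \left(- x - 6\right)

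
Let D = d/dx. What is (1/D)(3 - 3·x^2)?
- x^{3} + 3 x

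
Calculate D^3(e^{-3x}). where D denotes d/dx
- 27 e^{- 3 x}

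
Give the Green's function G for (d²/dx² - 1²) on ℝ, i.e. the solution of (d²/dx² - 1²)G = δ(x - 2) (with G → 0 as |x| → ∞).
-\frac{e^{-|x - 2|}}{2}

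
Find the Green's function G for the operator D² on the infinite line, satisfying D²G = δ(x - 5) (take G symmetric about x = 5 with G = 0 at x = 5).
\frac{|x - 5|}{2}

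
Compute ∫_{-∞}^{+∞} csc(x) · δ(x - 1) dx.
\csc{\left(1 \right)}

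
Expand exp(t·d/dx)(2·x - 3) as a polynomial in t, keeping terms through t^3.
2 t + 2 x - 3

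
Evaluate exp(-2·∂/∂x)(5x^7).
5 x^{7} - 70 x^{6} + 420 x^{5} - 1400 x^{4} + 2800 x^{3} - 3360 x^{2} + 2240 x - 640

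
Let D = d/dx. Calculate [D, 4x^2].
8 x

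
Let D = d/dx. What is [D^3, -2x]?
-6D^{2}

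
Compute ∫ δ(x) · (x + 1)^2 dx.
1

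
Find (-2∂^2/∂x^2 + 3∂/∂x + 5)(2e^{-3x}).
- 44 e^{- 3 x}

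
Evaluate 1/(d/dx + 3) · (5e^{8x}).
\frac{5 e^{8 x}}{11}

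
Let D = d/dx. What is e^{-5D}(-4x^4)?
- 4 x^{4} + 80 x^{3} - 600 x^{2} + 2000 x - 2500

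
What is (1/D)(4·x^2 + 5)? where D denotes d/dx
\frac{4 x^{3}}{3} + 5 x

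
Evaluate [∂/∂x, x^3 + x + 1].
3 x^{2} + 1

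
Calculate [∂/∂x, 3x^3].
9 x^{2}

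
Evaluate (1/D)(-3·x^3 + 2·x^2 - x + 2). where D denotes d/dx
- \frac{3 x^{4}}{4} + \frac{2 x^{3}}{3} - \frac{x^{2}}{2} + 2 x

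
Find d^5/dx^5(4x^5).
480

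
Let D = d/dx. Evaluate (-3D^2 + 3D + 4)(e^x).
4 e^{x}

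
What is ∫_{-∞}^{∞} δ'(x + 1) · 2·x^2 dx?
4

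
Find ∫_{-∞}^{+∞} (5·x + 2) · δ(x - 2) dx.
12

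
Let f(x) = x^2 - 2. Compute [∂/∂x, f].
2 x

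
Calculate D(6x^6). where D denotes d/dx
36 x^{5}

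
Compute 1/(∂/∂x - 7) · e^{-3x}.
- \frac{e^{- 3 x}}{10}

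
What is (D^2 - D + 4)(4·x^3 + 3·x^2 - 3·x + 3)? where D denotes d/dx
16 x^{3} + 6 x + 21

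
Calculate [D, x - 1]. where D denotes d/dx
1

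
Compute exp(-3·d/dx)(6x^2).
6 x^{2} - 36 x + 54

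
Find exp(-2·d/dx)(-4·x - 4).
4 - 4 x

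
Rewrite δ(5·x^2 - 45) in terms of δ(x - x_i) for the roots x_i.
\frac{\delta(x - 3) + \delta(x + 3)}{30}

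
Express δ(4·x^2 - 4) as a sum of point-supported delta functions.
\frac{\delta(x - 1) + \delta(x + 1)}{8}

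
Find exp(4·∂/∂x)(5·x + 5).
5 x + 25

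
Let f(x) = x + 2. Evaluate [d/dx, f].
1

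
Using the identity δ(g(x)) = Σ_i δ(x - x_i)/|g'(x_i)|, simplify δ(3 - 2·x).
\frac{\delta(x - 3/2)}{2}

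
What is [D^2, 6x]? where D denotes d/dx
12D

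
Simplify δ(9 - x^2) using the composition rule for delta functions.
\frac{\delta(x - 3) + \delta(x + 3)}{6}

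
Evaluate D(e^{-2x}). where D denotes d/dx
- 2 e^{- 2 x}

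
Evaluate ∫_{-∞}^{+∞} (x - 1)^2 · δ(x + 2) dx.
9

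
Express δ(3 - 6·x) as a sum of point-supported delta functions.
\frac{\delta(x - 1/2)}{6}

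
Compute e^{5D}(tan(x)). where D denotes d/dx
\tan{\left(x + 5 \right)}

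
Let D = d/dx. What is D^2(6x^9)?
432 x^{7}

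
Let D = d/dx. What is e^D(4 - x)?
3 - x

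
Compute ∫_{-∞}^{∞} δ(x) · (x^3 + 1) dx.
1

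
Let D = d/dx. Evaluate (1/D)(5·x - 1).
\frac{5 x^{2}}{2} - x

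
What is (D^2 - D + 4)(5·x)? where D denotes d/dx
20 x - 5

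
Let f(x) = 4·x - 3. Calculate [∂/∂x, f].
4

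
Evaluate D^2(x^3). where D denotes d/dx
6 x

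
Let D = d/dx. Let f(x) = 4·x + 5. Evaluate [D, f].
4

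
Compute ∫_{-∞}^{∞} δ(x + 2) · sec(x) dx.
\sec{\left(2 \right)}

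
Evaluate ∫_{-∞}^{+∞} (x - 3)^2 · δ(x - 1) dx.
4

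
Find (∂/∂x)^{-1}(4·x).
2 x^{2}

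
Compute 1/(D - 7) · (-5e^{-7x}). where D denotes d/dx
\frac{5 e^{- 7 x}}{14}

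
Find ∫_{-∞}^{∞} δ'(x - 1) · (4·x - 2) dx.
-4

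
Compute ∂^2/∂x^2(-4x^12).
- 528 x^{10}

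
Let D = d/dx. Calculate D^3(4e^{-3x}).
- 108 e^{- 3 x}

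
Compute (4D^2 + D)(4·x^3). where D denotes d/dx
12 x \left(x + 8\right)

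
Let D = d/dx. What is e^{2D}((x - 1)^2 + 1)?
x^{2} + 2 x + 2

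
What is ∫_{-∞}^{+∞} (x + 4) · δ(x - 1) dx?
5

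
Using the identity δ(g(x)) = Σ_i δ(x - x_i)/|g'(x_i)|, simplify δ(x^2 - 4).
\frac{\delta(x + 2) + \delta(x - 2)}{4}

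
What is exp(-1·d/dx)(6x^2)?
6 x^{2} - 12 x + 6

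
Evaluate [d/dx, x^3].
3 x^{2}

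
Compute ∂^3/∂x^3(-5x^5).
- 300 x^{2}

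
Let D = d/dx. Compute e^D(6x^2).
6 x^{2} + 12 x + 6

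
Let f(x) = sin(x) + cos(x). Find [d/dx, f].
- \sin{\left(x \right)} + \cos{\left(x \right)}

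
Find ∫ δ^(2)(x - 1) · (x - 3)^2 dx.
2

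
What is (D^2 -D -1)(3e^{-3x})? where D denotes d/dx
33 e^{- 3 x}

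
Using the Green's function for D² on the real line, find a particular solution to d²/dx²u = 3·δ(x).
\frac{3|x|}{2}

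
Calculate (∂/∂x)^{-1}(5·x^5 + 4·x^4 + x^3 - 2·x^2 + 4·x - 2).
\frac{5 x^{6}}{6} + \frac{4 x^{5}}{5} + \frac{x^{4}}{4} - \frac{2 x^{3}}{3} + 2 x^{2} - 2 x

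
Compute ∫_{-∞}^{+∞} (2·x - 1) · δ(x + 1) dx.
-3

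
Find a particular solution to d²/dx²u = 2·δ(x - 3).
|x - 3|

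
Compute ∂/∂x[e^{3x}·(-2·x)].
\left(- 6 x - 2\right) e^{3 x}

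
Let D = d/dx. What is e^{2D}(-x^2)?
- x^{2} - 4 x - 4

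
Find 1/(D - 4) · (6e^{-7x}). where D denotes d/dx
- \frac{6 e^{- 7 x}}{11}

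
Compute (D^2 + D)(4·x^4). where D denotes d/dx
16 x^{2} \left(x + 3\right)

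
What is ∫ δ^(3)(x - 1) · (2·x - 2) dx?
0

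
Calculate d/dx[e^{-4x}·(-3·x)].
3 \left(4 x - 1\right) e^{- 4 x}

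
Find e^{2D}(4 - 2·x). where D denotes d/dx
- 2 x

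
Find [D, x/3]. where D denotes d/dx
\frac{1}{3}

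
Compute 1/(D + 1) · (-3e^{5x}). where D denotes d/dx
- \frac{e^{5 x}}{2}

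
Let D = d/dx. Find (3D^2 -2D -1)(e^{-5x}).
84 e^{- 5 x}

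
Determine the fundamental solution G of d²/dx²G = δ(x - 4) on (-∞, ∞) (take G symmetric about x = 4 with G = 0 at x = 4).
\frac{|x - 4|}{2}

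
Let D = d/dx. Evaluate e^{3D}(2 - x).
- x - 1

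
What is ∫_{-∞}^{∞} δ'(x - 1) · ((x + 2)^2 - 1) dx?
-6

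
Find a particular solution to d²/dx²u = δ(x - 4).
\frac{|x - 4|}{2}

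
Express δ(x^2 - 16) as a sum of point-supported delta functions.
\frac{\delta(x + 4) + \delta(x - 4)}{8}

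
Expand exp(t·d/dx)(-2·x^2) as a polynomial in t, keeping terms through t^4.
- 2 t^{2} - 4 t x - 2 x^{2}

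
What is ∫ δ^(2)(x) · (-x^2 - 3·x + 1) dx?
-2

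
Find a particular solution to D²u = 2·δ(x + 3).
|x + 3|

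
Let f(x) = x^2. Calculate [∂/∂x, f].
2 x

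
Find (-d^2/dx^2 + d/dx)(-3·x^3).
9 x \left(2 - x\right)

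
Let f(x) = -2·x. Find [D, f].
-2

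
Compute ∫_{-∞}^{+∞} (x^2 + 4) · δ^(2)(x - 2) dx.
2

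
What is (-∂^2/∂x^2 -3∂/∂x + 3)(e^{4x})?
- 25 e^{4 x}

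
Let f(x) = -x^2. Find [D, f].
- 2 x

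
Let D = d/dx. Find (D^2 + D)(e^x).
2 e^{x}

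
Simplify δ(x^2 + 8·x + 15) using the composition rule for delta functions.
\frac{\delta(x + 5) + \delta(x + 3)}{2}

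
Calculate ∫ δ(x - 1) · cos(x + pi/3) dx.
\cos{\left(1 + \frac{\pi}{3} \right)}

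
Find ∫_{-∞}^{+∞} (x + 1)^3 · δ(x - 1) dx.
8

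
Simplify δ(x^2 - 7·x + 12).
\frac{\delta(x - 4) + \delta(x - 3)}{1}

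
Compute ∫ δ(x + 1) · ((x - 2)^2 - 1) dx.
8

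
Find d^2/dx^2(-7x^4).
- 84 x^{2}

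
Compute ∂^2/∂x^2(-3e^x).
- 3 e^{x}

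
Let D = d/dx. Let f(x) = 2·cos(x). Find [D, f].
- 2 \sin{\left(x \right)}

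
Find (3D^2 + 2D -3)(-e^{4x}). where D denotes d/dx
- 53 e^{4 x}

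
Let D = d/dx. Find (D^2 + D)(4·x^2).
8 x + 8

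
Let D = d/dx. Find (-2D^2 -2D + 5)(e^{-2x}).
e^{- 2 x}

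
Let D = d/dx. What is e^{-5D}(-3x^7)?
- 3 x^{7} + 105 x^{6} - 1575 x^{5} + 13125 x^{4} - 65625 x^{3} + 196875 x^{2} - 328125 x + 234375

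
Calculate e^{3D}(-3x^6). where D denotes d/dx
- 3 x^{6} - 54 x^{5} - 405 x^{4} - 1620 x^{3} - 3645 x^{2} - 4374 x - 2187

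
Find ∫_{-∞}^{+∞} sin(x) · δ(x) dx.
0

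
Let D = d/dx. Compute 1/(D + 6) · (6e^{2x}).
\frac{3 e^{2 x}}{4}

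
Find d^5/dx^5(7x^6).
5040 x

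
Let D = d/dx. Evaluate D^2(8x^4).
96 x^{2}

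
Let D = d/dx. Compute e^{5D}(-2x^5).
- 2 x^{5} - 50 x^{4} - 500 x^{3} - 2500 x^{2} - 6250 x - 6250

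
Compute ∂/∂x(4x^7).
28 x^{6}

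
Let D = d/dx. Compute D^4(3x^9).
9072 x^{5}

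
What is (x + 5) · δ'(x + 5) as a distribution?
-\delta(x + 5)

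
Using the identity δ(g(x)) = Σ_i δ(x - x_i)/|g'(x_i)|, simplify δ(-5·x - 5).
\frac{\delta(x + 1)}{5}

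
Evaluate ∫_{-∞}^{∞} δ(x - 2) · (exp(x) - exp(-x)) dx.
2 \sinh{\left(2 \right)}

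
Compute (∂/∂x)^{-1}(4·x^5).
\frac{2 x^{6}}{3}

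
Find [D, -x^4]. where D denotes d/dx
- 4 x^{3}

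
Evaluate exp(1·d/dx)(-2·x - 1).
- 2 x - 3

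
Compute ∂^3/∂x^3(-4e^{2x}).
- 32 e^{2 x}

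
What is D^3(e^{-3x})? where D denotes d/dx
- 27 e^{- 3 x}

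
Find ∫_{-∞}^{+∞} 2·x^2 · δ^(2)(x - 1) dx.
4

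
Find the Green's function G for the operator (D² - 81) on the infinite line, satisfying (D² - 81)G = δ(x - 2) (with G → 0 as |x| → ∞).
-\frac{e^{-9|x - 2|}}{18}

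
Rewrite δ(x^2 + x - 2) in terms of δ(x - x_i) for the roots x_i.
\frac{\delta(x - 1) + \delta(x + 2)}{3}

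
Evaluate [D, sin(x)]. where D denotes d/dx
\cos{\left(x \right)}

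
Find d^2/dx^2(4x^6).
120 x^{4}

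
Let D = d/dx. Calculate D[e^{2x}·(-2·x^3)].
x^{2} \left(- 4 x - 6\right) e^{2 x}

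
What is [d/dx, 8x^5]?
40 x^{4}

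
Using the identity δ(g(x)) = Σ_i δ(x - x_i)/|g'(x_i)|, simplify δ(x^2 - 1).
\frac{\delta(x - 1) + \delta(x + 1)}{2}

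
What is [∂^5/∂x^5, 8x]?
40\frac{d^{4}}{dx^{4}}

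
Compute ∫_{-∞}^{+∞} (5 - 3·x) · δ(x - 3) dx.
-4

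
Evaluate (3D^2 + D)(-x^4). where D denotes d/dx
4 x^{2} \left(- x - 9\right)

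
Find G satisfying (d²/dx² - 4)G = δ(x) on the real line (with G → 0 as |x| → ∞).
-\frac{e^{-2|x|}}{4}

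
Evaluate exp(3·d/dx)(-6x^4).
- 6 x^{4} - 72 x^{3} - 324 x^{2} - 648 x - 486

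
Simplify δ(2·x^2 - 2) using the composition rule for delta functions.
\frac{\delta(x - 1) + \delta(x + 1)}{4}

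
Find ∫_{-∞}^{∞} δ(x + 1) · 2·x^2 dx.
2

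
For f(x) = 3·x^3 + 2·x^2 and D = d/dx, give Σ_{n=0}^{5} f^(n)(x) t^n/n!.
3 t^{3} + t^{2} \left(9 x + 2\right) + t x \left(9 x + 4\right) + 3 x^{3} + 2 x^{2}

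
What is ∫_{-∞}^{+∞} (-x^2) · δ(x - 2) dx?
-4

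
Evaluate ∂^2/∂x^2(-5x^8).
- 280 x^{6}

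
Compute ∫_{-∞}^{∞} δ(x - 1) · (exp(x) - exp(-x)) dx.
2 \sinh{\left(1 \right)}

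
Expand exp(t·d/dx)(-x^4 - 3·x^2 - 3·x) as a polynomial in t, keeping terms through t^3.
- 4 t^{3} x - 3 t^{2} \left(2 x^{2} + 1\right) - t \left(4 x^{3} + 6 x + 3\right) - x^{4} - 3 x^{2} - 3 x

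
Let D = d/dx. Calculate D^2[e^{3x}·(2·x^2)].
\left(18 x^{2} + 24 x + 4\right) e^{3 x}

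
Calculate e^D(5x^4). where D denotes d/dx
5 x^{4} + 20 x^{3} + 30 x^{2} + 20 x + 5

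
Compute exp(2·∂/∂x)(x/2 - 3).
\frac{x}{2} - 2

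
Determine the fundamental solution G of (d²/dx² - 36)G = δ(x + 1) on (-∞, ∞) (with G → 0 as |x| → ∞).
-\frac{e^{-6|x + 1|}}{12}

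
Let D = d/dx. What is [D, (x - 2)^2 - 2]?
2 x - 4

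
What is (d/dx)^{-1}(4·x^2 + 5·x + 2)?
\frac{4 x^{3}}{3} + \frac{5 x^{2}}{2} + 2 x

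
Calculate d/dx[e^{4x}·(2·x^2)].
4 x \left(2 x + 1\right) e^{4 x}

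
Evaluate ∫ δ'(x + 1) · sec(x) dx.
\tan{\left(1 \right)} \sec{\left(1 \right)}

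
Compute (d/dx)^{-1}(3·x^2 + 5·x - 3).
x^{3} + \frac{5 x^{2}}{2} - 3 x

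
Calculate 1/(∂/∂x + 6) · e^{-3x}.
\frac{e^{- 3 x}}{3}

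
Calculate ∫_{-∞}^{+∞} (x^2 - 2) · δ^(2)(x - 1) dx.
2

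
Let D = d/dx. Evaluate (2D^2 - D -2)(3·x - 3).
3 - 6 x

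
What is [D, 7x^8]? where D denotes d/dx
56 x^{7}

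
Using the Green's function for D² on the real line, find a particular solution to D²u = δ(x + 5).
\frac{|x + 5|}{2}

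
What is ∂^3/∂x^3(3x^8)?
1008 x^{5}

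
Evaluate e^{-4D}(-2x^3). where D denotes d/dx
- 2 x^{3} + 24 x^{2} - 96 x + 128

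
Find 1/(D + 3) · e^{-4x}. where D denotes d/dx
- e^{- 4 x}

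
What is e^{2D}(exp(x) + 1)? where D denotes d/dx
e^{x + 2} + 1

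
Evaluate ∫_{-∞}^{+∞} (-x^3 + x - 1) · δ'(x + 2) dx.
11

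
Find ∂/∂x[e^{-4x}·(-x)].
\left(4 x - 1\right) e^{- 4 x}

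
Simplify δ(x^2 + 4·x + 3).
\frac{\delta(x + 3) + \delta(x + 1)}{2}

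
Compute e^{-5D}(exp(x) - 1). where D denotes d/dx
e^{x - 5} - 1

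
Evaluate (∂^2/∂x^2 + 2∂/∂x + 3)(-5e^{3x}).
- 90 e^{3 x}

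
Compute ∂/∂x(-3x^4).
- 12 x^{3}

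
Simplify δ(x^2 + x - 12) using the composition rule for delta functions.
\frac{\delta(x + 4) + \delta(x - 3)}{7}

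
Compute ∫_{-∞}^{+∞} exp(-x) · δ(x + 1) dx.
e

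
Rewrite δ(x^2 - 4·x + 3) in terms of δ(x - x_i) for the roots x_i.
\frac{\delta(x - 1) + \delta(x - 3)}{2}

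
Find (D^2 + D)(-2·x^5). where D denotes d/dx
10 x^{3} \left(- x - 4\right)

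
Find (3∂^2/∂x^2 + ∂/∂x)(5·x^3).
15 x \left(x + 6\right)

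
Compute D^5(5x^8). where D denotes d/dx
33600 x^{3}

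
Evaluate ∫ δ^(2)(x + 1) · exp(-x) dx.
e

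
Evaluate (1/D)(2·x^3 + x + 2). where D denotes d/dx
\frac{x^{4}}{2} + \frac{x^{2}}{2} + 2 x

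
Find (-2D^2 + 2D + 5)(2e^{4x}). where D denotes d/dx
- 38 e^{4 x}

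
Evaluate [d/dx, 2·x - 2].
2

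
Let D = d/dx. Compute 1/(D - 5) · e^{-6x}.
- \frac{e^{- 6 x}}{11}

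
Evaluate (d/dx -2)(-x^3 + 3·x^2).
x \left(2 x^{2} - 9 x + 6\right)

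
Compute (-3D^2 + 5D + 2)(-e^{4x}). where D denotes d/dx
26 e^{4 x}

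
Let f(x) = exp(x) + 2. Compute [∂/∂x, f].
e^{x}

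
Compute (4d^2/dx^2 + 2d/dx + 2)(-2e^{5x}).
- 224 e^{5 x}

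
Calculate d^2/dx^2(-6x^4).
- 72 x^{2}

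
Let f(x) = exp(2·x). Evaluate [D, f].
2 e^{2 x}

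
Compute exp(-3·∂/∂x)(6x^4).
6 x^{4} - 72 x^{3} + 324 x^{2} - 648 x + 486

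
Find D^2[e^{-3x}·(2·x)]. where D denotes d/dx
6 \left(3 x - 2\right) e^{- 3 x}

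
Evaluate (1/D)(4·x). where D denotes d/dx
2 x^{2}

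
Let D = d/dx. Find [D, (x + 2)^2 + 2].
2 x + 4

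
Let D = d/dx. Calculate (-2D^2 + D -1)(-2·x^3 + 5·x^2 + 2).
2 x^{3} - 11 x^{2} + 34 x - 22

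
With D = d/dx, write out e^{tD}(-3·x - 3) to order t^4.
- 3 t - 3 x - 3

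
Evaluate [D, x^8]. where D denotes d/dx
8 x^{7}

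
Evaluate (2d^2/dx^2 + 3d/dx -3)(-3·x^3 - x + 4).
9 x^{3} - 27 x^{2} - 33 x - 15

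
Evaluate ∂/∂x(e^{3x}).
3 e^{3 x}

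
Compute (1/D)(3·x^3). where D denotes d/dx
\frac{3 x^{4}}{4}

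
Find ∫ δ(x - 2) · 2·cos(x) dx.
2 \cos{\left(2 \right)}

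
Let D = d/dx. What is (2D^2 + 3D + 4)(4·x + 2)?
16 x + 20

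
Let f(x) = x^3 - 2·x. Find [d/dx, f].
3 x^{2} - 2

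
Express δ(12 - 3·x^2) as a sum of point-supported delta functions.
\frac{\delta(x - 2) + \delta(x + 2)}{12}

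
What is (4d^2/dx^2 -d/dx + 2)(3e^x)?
15 e^{x}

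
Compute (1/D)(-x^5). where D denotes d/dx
- \frac{x^{6}}{6}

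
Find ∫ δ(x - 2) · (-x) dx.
-2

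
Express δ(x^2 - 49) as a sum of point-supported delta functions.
\frac{\delta(x - 7) + \delta(x + 7)}{14}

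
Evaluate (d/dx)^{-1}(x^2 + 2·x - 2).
\frac{x^{3}}{3} + x^{2} - 2 x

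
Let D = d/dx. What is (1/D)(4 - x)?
- \frac{x^{2}}{2} + 4 x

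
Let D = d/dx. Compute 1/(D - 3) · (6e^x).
- 3 e^{x}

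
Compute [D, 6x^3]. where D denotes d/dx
18 x^{2}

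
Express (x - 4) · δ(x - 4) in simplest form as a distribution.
0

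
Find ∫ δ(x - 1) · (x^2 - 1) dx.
0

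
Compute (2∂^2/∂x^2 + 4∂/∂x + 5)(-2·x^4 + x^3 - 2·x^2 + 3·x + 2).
- 10 x^{4} - 27 x^{3} - 46 x^{2} + 11 x + 14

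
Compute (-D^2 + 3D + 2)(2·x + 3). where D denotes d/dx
4 x + 12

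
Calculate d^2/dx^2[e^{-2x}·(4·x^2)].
8 \left(2 x^{2} - 4 x + 1\right) e^{- 2 x}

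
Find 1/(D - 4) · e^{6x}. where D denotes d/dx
\frac{e^{6 x}}{2}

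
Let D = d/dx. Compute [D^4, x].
4D^{3}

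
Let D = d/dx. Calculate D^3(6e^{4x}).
384 e^{4 x}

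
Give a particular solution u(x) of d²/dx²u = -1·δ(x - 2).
-\frac{|x - 2|}{2}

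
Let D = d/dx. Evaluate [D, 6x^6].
36 x^{5}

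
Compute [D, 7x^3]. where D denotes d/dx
21 x^{2}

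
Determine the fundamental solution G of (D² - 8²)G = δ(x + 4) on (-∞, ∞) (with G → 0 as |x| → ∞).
-\frac{e^{-8|x + 4|}}{16}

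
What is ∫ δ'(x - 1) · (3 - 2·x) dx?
2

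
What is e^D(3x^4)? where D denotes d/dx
3 x^{4} + 12 x^{3} + 18 x^{2} + 12 x + 3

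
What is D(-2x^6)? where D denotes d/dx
- 12 x^{5}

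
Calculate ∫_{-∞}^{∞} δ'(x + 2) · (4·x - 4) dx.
-4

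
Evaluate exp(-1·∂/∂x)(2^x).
2^{x - 1}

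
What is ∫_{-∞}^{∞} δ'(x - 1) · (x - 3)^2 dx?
4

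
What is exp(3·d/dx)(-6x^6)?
- 6 x^{6} - 108 x^{5} - 810 x^{4} - 3240 x^{3} - 7290 x^{2} - 8748 x - 4374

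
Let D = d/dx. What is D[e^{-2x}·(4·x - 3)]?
2 \left(5 - 4 x\right) e^{- 2 x}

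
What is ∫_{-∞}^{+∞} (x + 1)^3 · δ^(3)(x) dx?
-6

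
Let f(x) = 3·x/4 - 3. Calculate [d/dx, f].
\frac{3}{4}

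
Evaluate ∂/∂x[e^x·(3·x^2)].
3 x \left(x + 2\right) e^{x}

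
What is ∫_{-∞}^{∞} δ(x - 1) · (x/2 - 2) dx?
- \frac{3}{2}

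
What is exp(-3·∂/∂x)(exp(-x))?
e^{3 - x}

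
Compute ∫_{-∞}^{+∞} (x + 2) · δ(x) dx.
2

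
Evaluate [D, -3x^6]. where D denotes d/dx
- 18 x^{5}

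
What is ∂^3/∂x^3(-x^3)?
-6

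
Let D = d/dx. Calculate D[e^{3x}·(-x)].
\left(- 3 x - 1\right) e^{3 x}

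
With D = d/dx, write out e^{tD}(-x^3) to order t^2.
x \left(- 3 t^{2} - 3 t x - x^{2}\right)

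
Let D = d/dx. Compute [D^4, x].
4D^{3}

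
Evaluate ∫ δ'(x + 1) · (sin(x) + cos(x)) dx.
- \sin{\left(1 \right)} - \cos{\left(1 \right)}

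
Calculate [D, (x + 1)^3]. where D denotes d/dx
3 \left(x + 1\right)^{2}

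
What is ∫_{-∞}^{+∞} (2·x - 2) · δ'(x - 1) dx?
-2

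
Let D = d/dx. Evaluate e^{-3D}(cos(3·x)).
\cos{\left(3 x - 9 \right)}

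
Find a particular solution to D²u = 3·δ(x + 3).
\frac{3|x + 3|}{2}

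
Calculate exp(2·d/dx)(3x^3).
3 x^{3} + 18 x^{2} + 36 x + 24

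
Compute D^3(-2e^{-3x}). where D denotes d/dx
54 e^{- 3 x}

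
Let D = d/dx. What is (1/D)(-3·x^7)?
- \frac{3 x^{8}}{8}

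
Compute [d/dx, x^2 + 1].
2 x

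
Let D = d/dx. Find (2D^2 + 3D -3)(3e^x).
6 e^{x}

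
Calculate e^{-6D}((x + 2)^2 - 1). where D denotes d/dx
x^{2} - 8 x + 15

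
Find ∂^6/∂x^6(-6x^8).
- 120960 x^{2}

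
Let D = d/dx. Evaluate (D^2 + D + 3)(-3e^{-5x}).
- 69 e^{- 5 x}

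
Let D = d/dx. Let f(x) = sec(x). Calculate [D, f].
\tan{\left(x \right)} \sec{\left(x \right)}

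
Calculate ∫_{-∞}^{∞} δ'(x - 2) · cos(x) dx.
\sin{\left(2 \right)}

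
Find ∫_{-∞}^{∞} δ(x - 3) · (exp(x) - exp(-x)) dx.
2 \sinh{\left(3 \right)}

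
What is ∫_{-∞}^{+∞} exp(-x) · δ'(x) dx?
1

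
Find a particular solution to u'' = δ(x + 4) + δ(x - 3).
\frac{|x + 4|}{2} + \frac{|x - 3|}{2}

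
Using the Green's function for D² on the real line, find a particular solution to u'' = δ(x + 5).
\frac{|x + 5|}{2}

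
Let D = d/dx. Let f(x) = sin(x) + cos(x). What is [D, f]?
- \sin{\left(x \right)} + \cos{\left(x \right)}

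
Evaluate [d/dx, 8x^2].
16 x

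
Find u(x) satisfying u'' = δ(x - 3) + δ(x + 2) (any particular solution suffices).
\frac{|x - 3|}{2} + \frac{|x + 2|}{2}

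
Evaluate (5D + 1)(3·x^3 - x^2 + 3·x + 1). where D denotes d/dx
3 x^{3} + 44 x^{2} - 7 x + 16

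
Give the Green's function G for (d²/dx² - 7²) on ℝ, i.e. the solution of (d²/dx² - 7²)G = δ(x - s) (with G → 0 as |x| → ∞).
-\frac{e^{-7|x-s|}}{14}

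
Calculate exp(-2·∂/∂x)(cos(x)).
\cos{\left(x - 2 \right)}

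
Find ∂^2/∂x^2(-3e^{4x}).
- 48 e^{4 x}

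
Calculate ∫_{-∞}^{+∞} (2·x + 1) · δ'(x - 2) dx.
-2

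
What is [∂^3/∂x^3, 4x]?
12\frac{d^{2}}{dx^{2}}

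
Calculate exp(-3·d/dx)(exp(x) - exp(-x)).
- e^{3 - x} + e^{x - 3}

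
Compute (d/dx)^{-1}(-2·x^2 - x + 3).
- \frac{2 x^{3}}{3} - \frac{x^{2}}{2} + 3 x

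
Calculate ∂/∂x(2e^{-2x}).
- 4 e^{- 2 x}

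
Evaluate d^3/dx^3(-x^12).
- 1320 x^{9}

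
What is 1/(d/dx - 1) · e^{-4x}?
- \frac{e^{- 4 x}}{5}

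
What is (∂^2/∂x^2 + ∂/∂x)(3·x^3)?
9 x \left(x + 2\right)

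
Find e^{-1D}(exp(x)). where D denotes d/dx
e^{x - 1}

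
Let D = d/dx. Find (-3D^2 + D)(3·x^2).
6 x - 18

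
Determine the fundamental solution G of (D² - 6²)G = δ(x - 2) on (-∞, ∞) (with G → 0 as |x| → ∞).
-\frac{e^{-6|x - 2|}}{12}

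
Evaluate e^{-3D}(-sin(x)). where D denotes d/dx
- \sin{\left(x - 3 \right)}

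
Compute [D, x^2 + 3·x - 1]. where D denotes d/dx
2 x + 3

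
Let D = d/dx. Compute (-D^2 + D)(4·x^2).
8 x - 8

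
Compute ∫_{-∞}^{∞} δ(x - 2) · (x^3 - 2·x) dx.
4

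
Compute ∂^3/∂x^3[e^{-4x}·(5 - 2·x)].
32 \left(4 x - 13\right) e^{- 4 x}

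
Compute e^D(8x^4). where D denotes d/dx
8 x^{4} + 32 x^{3} + 48 x^{2} + 32 x + 8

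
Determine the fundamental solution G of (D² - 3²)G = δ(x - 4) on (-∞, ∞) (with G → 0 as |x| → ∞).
-\frac{e^{-3|x - 4|}}{6}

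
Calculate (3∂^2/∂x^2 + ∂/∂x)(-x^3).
3 x \left(- x - 6\right)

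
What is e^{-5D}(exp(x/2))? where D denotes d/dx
e^{\frac{x}{2} - \frac{5}{2}}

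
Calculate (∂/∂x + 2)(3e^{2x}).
12 e^{2 x}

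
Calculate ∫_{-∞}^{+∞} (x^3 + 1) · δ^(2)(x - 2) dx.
12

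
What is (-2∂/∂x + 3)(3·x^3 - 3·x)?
9 x^{3} - 18 x^{2} - 9 x + 6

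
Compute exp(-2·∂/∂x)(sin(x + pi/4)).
\sin{\left(x - 2 + \frac{\pi}{4} \right)}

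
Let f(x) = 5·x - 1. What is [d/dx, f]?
5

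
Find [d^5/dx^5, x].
5\frac{d^{4}}{dx^{4}}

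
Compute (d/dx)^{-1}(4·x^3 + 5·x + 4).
x^{4} + \frac{5 x^{2}}{2} + 4 x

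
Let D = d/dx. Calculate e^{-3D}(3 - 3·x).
12 - 3 x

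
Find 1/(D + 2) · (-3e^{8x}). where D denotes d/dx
- \frac{3 e^{8 x}}{10}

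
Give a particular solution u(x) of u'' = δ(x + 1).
\frac{|x + 1|}{2}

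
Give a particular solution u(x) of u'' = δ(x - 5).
\frac{|x - 5|}{2}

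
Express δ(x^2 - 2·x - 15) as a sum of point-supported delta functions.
\frac{\delta(x - 5) + \delta(x + 3)}{8}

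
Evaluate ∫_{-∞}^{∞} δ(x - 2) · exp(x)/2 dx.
\frac{e^{2}}{2}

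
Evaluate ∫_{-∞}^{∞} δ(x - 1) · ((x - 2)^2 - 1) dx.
0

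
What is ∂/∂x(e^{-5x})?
- 5 e^{- 5 x}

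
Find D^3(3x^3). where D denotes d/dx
18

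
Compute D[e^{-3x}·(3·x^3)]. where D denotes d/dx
9 x^{2} \left(1 - x\right) e^{- 3 x}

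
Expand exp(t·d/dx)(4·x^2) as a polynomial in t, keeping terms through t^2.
4 t^{2} + 8 t x + 4 x^{2}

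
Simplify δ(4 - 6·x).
\frac{\delta(x - 2/3)}{6}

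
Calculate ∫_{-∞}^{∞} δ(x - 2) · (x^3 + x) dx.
10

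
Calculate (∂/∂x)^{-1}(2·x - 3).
x^{2} - 3 x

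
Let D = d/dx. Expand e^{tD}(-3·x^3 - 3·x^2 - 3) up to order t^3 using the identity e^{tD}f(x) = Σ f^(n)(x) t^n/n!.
- 3 t^{3} - 3 t^{2} \left(3 x + 1\right) - 3 t x \left(3 x + 2\right) - 3 x^{3} - 3 x^{2} - 3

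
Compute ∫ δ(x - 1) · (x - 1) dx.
0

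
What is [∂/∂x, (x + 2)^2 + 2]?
2 x + 4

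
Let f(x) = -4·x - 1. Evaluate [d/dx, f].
-4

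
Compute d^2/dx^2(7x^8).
392 x^{6}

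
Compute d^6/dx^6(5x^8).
100800 x^{2}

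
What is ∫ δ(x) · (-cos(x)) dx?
-1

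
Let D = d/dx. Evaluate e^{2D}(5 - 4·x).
- 4 x - 3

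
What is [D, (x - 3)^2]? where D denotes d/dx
2 x - 6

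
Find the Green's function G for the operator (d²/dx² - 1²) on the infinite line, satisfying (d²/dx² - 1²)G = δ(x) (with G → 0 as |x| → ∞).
-\frac{e^{-|x|}}{2}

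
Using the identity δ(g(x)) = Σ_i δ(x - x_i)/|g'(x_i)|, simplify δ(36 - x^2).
\frac{\delta(x - 6) + \delta(x + 6)}{12}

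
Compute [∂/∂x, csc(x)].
- \cot{\left(x \right)} \csc{\left(x \right)}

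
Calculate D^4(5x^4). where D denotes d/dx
120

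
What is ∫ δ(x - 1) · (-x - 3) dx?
-4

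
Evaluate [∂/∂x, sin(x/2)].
\frac{\cos{\left(\frac{x}{2} \right)}}{2}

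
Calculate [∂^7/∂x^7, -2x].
-14\frac{d^{6}}{dx^{6}}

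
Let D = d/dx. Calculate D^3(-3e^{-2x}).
24 e^{- 2 x}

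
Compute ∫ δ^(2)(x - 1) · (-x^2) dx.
-2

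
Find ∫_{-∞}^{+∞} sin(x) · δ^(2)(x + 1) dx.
\sin{\left(1 \right)}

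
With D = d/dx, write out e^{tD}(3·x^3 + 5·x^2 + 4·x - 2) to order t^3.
3 t^{3} + t^{2} \left(9 x + 5\right) + t \left(9 x^{2} + 10 x + 4\right) + 3 x^{3} + 5 x^{2} + 4 x - 2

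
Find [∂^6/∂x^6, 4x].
24\frac{d^{5}}{dx^{5}}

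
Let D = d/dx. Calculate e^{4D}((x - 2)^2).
x^{2} + 4 x + 4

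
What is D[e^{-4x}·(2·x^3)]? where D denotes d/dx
x^{2} \left(6 - 8 x\right) e^{- 4 x}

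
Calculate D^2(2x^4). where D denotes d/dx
24 x^{2}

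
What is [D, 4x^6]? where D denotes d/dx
24 x^{5}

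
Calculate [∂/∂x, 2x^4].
8 x^{3}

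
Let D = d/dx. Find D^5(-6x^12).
- 570240 x^{7}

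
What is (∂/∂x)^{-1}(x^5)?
\frac{x^{6}}{6}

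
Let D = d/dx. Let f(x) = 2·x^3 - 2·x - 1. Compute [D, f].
6 x^{2} - 2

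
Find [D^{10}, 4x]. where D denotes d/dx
40D^{9}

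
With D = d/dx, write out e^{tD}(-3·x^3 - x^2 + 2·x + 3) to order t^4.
- 3 t^{3} - t^{2} \left(9 x + 1\right) - t \left(9 x^{2} + 2 x - 2\right) - 3 x^{3} - x^{2} + 2 x + 3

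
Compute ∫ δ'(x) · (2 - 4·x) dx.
4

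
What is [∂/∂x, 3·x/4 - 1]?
\frac{3}{4}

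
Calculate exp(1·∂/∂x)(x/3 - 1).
\frac{x}{3} - \frac{2}{3}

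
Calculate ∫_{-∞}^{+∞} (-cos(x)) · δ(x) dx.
-1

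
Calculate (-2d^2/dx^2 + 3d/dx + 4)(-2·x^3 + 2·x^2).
- 8 x^{3} - 10 x^{2} + 36 x - 8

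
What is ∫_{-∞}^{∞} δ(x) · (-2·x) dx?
0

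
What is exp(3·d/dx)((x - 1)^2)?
x^{2} + 4 x + 4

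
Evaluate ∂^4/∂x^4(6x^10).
30240 x^{6}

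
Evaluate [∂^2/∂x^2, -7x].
-14\frac{d}{dx}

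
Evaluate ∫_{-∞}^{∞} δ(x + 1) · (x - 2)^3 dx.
-27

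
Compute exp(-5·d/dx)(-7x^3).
- 7 x^{3} + 105 x^{2} - 525 x + 875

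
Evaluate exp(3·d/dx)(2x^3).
2 x^{3} + 18 x^{2} + 54 x + 54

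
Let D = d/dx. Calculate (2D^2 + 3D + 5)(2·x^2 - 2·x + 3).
10 x^{2} + 2 x + 17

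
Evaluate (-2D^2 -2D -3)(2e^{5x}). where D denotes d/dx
- 126 e^{5 x}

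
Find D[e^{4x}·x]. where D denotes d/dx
\left(4 x + 1\right) e^{4 x}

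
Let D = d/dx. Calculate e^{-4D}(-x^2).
- x^{2} + 8 x - 16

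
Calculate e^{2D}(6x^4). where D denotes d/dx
6 x^{4} + 48 x^{3} + 144 x^{2} + 192 x + 96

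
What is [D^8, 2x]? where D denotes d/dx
16D^{7}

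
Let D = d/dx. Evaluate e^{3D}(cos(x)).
\cos{\left(x + 3 \right)}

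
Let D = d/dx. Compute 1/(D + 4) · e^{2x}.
\frac{e^{2 x}}{6}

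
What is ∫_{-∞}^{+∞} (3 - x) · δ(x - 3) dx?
0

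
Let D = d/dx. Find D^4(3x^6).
1080 x^{2}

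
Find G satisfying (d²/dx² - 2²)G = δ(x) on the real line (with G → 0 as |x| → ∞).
-\frac{e^{-2|x|}}{4}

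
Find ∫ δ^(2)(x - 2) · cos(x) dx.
- \cos{\left(2 \right)}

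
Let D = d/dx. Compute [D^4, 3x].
12D^{3}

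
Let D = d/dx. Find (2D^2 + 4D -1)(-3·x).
3 x - 12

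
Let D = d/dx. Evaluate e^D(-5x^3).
- 5 x^{3} - 15 x^{2} - 15 x - 5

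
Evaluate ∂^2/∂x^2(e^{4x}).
16 e^{4 x}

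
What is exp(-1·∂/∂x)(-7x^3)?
- 7 x^{3} + 21 x^{2} - 21 x + 7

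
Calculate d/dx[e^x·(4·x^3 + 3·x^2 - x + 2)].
\left(4 x^{3} + 15 x^{2} + 5 x + 1\right) e^{x}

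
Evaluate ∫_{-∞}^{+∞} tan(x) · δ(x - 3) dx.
\tan{\left(3 \right)}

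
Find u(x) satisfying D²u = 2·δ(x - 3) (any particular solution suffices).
|x - 3|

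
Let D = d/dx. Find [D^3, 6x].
18D^{2}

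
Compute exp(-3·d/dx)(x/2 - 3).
\frac{x}{2} - \frac{9}{2}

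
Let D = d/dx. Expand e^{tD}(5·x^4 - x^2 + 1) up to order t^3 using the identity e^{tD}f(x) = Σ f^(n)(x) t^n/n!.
20 t^{3} x + t^{2} \left(30 x^{2} - 1\right) + 2 t x \left(10 x^{2} - 1\right) + 5 x^{4} - x^{2} + 1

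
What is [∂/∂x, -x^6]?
- 6 x^{5}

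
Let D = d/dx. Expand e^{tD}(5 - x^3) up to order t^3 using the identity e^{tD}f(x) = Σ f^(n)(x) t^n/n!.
- t^{3} - 3 t^{2} x - 3 t x^{2} - x^{3} + 5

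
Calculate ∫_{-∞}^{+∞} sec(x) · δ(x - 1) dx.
\sec{\left(1 \right)}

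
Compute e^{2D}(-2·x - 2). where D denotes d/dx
- 2 x - 6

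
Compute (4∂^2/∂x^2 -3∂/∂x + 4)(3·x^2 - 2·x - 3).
12 x^{2} - 26 x + 18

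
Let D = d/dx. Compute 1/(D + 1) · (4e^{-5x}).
- e^{- 5 x}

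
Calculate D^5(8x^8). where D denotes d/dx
53760 x^{3}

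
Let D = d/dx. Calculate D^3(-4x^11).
- 3960 x^{8}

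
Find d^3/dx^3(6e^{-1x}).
- 6 e^{- x}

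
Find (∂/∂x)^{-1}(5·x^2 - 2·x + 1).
\frac{5 x^{3}}{3} - x^{2} + x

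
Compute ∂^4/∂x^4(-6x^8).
- 10080 x^{4}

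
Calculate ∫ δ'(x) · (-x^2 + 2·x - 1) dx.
-2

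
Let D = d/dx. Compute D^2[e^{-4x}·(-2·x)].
16 \left(1 - 2 x\right) e^{- 4 x}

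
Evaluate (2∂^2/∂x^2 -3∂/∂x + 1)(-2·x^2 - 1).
- 2 x^{2} + 12 x - 9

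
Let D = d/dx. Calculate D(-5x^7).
- 35 x^{6}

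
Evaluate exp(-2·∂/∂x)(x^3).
x^{3} - 6 x^{2} + 12 x - 8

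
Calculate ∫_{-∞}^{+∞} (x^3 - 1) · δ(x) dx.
-1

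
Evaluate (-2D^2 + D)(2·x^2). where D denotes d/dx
4 x - 8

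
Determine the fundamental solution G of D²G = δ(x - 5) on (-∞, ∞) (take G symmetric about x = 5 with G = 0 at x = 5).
\frac{|x - 5|}{2}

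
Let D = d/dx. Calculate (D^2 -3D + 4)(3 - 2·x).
18 - 8 x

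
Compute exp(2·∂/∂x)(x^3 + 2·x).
x^{3} + 6 x^{2} + 14 x + 12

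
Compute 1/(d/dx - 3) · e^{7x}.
\frac{e^{7 x}}{4}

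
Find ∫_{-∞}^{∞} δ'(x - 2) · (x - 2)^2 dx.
0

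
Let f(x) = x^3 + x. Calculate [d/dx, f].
3 x^{2} + 1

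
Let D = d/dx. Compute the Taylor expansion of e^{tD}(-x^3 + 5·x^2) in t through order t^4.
- t^{3} - t^{2} \left(3 x - 5\right) - t x \left(3 x - 10\right) - x^{3} + 5 x^{2}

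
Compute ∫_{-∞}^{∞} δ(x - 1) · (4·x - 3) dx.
1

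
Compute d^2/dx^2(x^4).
12 x^{2}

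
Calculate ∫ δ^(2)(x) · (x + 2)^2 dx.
2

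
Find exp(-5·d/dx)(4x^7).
4 x^{7} - 140 x^{6} + 2100 x^{5} - 17500 x^{4} + 87500 x^{3} - 262500 x^{2} + 437500 x - 312500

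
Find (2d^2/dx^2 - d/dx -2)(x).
- 2 x - 1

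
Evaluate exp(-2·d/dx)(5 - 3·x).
11 - 3 x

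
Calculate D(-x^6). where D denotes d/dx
- 6 x^{5}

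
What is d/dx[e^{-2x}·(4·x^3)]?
x^{2} \left(12 - 8 x\right) e^{- 2 x}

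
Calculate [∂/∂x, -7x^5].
- 35 x^{4}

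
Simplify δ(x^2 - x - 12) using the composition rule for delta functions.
\frac{\delta(x - 4) + \delta(x + 3)}{7}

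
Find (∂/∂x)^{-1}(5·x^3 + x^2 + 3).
\frac{5 x^{4}}{4} + \frac{x^{3}}{3} + 3 x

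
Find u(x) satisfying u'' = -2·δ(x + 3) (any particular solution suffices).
-|x + 3|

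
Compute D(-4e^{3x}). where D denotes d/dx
- 12 e^{3 x}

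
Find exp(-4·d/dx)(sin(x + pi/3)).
\sin{\left(x - 4 + \frac{\pi}{3} \right)}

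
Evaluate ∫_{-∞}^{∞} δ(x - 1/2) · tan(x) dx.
\tan{\left(\frac{1}{2} \right)}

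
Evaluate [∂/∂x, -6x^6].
- 36 x^{5}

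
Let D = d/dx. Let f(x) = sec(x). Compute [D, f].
\tan{\left(x \right)} \sec{\left(x \right)}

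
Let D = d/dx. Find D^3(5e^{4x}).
320 e^{4 x}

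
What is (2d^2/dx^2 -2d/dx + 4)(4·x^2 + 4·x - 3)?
16 x^{2} - 4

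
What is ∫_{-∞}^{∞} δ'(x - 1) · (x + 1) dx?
-1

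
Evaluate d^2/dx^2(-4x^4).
- 48 x^{2}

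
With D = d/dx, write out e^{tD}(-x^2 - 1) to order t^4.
- t^{2} - 2 t x - x^{2} - 1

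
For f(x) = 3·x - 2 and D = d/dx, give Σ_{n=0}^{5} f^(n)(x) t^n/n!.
3 t + 3 x - 2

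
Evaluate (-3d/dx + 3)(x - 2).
3 x - 9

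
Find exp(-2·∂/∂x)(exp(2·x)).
e^{2 x - 4}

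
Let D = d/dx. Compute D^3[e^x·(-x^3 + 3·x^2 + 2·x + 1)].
\left(- x^{3} - 6 x^{2} + 2 x + 19\right) e^{x}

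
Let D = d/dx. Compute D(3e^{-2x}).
- 6 e^{- 2 x}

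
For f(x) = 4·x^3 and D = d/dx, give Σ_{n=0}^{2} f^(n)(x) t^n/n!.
4 x \left(3 t^{2} + 3 t x + x^{2}\right)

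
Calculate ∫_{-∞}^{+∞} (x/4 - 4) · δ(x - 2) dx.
- \frac{7}{2}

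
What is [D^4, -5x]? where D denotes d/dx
-20D^{3}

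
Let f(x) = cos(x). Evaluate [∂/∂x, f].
- \sin{\left(x \right)}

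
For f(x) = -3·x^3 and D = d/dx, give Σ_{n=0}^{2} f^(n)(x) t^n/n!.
3 x \left(- 3 t^{2} - 3 t x - x^{2}\right)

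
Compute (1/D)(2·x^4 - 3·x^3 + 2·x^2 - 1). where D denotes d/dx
\frac{2 x^{5}}{5} - \frac{3 x^{4}}{4} + \frac{2 x^{3}}{3} - x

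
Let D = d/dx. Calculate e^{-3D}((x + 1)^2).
x^{2} - 4 x + 4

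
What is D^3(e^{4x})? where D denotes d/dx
64 e^{4 x}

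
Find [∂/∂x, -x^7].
- 7 x^{6}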